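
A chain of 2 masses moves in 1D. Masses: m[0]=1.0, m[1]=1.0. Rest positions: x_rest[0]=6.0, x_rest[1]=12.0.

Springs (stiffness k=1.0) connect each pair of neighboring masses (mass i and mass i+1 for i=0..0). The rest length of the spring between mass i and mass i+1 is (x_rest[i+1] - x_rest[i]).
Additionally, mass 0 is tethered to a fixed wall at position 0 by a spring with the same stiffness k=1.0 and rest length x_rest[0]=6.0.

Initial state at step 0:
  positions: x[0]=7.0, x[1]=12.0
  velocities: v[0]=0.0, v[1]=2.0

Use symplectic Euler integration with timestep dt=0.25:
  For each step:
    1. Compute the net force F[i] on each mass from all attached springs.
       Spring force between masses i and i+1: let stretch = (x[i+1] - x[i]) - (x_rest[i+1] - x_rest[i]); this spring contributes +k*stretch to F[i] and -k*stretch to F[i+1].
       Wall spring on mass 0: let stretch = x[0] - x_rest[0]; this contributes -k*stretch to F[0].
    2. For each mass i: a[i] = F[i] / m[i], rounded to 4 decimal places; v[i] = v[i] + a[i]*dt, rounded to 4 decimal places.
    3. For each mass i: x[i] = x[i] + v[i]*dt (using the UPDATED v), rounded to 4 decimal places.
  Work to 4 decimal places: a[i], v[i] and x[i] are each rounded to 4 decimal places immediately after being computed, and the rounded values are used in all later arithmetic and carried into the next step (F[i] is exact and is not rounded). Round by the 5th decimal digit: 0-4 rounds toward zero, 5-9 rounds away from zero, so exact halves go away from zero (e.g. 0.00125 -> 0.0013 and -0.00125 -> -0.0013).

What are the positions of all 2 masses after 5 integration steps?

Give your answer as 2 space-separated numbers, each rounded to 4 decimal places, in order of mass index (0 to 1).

Step 0: x=[7.0000 12.0000] v=[0.0000 2.0000]
Step 1: x=[6.8750 12.5625] v=[-0.5000 2.2500]
Step 2: x=[6.6758 13.1445] v=[-0.7969 2.3281]
Step 3: x=[6.4636 13.6972] v=[-0.8487 2.2109]
Step 4: x=[6.2996 14.1728] v=[-0.6562 1.9025]
Step 5: x=[6.2339 14.5314] v=[-0.2628 1.4342]

Answer: 6.2339 14.5314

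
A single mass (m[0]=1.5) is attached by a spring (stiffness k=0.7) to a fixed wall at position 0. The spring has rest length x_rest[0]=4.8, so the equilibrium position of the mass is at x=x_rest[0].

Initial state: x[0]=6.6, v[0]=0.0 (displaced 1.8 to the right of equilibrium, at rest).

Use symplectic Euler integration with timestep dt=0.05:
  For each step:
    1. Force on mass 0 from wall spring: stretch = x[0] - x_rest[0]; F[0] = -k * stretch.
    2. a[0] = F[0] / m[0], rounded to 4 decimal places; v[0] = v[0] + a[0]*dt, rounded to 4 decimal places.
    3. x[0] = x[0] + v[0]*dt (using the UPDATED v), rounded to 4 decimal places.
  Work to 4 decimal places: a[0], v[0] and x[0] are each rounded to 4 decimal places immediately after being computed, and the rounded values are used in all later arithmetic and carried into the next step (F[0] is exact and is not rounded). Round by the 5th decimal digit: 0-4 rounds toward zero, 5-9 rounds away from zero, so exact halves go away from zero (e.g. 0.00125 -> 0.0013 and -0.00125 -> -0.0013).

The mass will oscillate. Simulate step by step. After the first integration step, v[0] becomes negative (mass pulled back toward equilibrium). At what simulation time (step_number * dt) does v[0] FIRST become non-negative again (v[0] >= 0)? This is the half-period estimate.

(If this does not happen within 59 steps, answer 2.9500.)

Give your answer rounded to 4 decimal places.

Answer: 2.9500

Derivation:
Step 0: x=[6.6000] v=[0.0000]
Step 1: x=[6.5979] v=[-0.0420]
Step 2: x=[6.5937] v=[-0.0840]
Step 3: x=[6.5874] v=[-0.1259]
Step 4: x=[6.5790] v=[-0.1676]
Step 5: x=[6.5685] v=[-0.2091]
Step 6: x=[6.5560] v=[-0.2504]
Step 7: x=[6.5414] v=[-0.2914]
Step 8: x=[6.5248] v=[-0.3320]
Step 9: x=[6.5062] v=[-0.3722]
Step 10: x=[6.4856] v=[-0.4120]
Step 11: x=[6.4630] v=[-0.4513]
Step 12: x=[6.4385] v=[-0.4901]
Step 13: x=[6.4121] v=[-0.5283]
Step 14: x=[6.3838] v=[-0.5659]
Step 15: x=[6.3537] v=[-0.6029]
Step 16: x=[6.3217] v=[-0.6392]
Step 17: x=[6.2880] v=[-0.6747]
Step 18: x=[6.2525] v=[-0.7094]
Step 19: x=[6.2153] v=[-0.7433]
Step 20: x=[6.1765] v=[-0.7763]
Step 21: x=[6.1361] v=[-0.8084]
Step 22: x=[6.0941] v=[-0.8396]
Step 23: x=[6.0506] v=[-0.8698]
Step 24: x=[6.0057] v=[-0.8990]
Step 25: x=[5.9593] v=[-0.9271]
Step 26: x=[5.9116] v=[-0.9542]
Step 27: x=[5.8626] v=[-0.9801]
Step 28: x=[5.8124] v=[-1.0049]
Step 29: x=[5.7610] v=[-1.0285]
Step 30: x=[5.7085] v=[-1.0509]
Step 31: x=[5.6549] v=[-1.0721]
Step 32: x=[5.6003] v=[-1.0921]
Step 33: x=[5.5448] v=[-1.1108]
Step 34: x=[5.4884] v=[-1.1282]
Step 35: x=[5.4312] v=[-1.1443]
Step 36: x=[5.3733] v=[-1.1590]
Step 37: x=[5.3147] v=[-1.1724]
Step 38: x=[5.2555] v=[-1.1844]
Step 39: x=[5.1958] v=[-1.1950]
Step 40: x=[5.1356] v=[-1.2042]
Step 41: x=[5.0750] v=[-1.2120]
Step 42: x=[5.0141] v=[-1.2184]
Step 43: x=[4.9529] v=[-1.2234]
Step 44: x=[4.8916] v=[-1.2270]
Step 45: x=[4.8301] v=[-1.2291]
Step 46: x=[4.7686] v=[-1.2298]
Step 47: x=[4.7071] v=[-1.2291]
Step 48: x=[4.6458] v=[-1.2269]
Step 49: x=[4.5846] v=[-1.2233]
Step 50: x=[4.5237] v=[-1.2183]
Step 51: x=[4.4631] v=[-1.2119]
Step 52: x=[4.4029] v=[-1.2040]
Step 53: x=[4.3432] v=[-1.1947]
Step 54: x=[4.2840] v=[-1.1840]
Step 55: x=[4.2254] v=[-1.1720]
Step 56: x=[4.1675] v=[-1.1586]
Step 57: x=[4.1103] v=[-1.1438]
Step 58: x=[4.0539] v=[-1.1277]
Step 59: x=[3.9984] v=[-1.1103]
v[0] did not become non-negative within 59 steps; using fallback time=2.9500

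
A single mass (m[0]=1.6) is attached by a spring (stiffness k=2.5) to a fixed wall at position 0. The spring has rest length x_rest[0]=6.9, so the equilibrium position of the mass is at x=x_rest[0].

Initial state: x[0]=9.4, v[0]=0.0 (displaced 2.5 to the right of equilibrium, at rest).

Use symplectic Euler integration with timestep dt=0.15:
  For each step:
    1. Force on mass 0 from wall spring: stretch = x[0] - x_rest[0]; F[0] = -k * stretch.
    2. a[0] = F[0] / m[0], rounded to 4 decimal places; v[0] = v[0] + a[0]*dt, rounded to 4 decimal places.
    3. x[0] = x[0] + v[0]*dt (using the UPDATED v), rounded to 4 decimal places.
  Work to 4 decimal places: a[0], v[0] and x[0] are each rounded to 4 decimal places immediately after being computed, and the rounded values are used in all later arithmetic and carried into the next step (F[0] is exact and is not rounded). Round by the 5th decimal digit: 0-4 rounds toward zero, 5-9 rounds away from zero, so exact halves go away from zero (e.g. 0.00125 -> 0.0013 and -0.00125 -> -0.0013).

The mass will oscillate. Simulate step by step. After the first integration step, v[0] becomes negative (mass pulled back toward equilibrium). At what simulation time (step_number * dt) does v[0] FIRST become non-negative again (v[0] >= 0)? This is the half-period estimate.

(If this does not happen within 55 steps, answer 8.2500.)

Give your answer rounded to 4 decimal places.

Answer: 2.5500

Derivation:
Step 0: x=[9.4000] v=[0.0000]
Step 1: x=[9.3121] v=[-0.5859]
Step 2: x=[9.1394] v=[-1.1512]
Step 3: x=[8.8880] v=[-1.6761]
Step 4: x=[8.5667] v=[-2.1420]
Step 5: x=[8.1868] v=[-2.5326]
Step 6: x=[7.7617] v=[-2.8342]
Step 7: x=[7.3063] v=[-3.0362]
Step 8: x=[6.8366] v=[-3.1314]
Step 9: x=[6.3691] v=[-3.1165]
Step 10: x=[5.9203] v=[-2.9921]
Step 11: x=[5.5059] v=[-2.7625]
Step 12: x=[5.1405] v=[-2.4358]
Step 13: x=[4.8370] v=[-2.0234]
Step 14: x=[4.6060] v=[-1.5399]
Step 15: x=[4.4557] v=[-1.0022]
Step 16: x=[4.3913] v=[-0.4293]
Step 17: x=[4.4151] v=[0.1587]
First v>=0 after going negative at step 17, time=2.5500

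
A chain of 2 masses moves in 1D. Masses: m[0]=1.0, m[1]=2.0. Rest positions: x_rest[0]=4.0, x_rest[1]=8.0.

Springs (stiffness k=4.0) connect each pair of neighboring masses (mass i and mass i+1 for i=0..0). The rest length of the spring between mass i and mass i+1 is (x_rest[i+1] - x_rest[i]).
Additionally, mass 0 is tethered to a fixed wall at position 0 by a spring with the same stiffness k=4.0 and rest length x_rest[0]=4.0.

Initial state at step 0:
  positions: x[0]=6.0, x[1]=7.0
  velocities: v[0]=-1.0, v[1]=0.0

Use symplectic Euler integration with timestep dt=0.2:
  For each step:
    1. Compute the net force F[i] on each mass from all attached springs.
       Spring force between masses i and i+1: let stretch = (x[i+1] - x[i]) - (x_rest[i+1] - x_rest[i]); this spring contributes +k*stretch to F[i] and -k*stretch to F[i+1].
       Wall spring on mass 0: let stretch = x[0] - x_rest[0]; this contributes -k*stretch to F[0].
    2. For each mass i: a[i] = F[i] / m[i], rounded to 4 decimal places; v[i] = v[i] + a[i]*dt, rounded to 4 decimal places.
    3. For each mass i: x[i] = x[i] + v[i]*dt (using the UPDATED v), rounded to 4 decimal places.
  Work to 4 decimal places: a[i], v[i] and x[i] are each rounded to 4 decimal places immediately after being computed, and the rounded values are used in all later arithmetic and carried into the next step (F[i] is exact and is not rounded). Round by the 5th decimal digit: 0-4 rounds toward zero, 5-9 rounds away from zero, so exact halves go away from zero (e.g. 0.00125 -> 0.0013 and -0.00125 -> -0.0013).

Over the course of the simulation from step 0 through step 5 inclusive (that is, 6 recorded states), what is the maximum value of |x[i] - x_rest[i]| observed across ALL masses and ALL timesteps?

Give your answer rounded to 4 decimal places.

Answer: 2.5873

Derivation:
Step 0: x=[6.0000 7.0000] v=[-1.0000 0.0000]
Step 1: x=[5.0000 7.2400] v=[-5.0000 1.2000]
Step 2: x=[3.5584 7.6208] v=[-7.2080 1.9040]
Step 3: x=[2.1974 7.9966] v=[-6.8048 1.8790]
Step 4: x=[1.4127 8.2285] v=[-3.9234 1.1593]
Step 5: x=[1.4925 8.2351] v=[0.3991 0.0330]
Max displacement = 2.5873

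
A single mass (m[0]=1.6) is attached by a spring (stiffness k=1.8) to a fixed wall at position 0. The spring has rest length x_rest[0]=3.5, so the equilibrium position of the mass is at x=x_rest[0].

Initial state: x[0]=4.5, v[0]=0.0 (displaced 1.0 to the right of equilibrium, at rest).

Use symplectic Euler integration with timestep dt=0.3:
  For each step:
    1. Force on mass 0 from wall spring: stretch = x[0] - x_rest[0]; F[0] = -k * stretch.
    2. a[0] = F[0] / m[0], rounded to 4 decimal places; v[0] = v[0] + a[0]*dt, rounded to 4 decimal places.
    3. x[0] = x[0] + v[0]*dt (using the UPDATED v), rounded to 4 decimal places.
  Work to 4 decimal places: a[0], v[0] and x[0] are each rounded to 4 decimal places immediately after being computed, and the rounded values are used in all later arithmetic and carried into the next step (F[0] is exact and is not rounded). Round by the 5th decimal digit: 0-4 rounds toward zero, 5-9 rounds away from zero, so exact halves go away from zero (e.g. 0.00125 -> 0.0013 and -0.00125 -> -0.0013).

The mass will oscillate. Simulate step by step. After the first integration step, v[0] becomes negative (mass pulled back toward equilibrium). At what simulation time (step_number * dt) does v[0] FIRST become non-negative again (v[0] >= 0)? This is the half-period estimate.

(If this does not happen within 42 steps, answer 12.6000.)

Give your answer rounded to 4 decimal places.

Answer: 3.0000

Derivation:
Step 0: x=[4.5000] v=[0.0000]
Step 1: x=[4.3988] v=[-0.3375]
Step 2: x=[4.2065] v=[-0.6409]
Step 3: x=[3.9427] v=[-0.8793]
Step 4: x=[3.6341] v=[-1.0287]
Step 5: x=[3.3119] v=[-1.0740]
Step 6: x=[3.0088] v=[-1.0105]
Step 7: x=[2.7554] v=[-0.8447]
Step 8: x=[2.5774] v=[-0.5934]
Step 9: x=[2.4928] v=[-0.2820]
Step 10: x=[2.5102] v=[0.0579]
First v>=0 after going negative at step 10, time=3.0000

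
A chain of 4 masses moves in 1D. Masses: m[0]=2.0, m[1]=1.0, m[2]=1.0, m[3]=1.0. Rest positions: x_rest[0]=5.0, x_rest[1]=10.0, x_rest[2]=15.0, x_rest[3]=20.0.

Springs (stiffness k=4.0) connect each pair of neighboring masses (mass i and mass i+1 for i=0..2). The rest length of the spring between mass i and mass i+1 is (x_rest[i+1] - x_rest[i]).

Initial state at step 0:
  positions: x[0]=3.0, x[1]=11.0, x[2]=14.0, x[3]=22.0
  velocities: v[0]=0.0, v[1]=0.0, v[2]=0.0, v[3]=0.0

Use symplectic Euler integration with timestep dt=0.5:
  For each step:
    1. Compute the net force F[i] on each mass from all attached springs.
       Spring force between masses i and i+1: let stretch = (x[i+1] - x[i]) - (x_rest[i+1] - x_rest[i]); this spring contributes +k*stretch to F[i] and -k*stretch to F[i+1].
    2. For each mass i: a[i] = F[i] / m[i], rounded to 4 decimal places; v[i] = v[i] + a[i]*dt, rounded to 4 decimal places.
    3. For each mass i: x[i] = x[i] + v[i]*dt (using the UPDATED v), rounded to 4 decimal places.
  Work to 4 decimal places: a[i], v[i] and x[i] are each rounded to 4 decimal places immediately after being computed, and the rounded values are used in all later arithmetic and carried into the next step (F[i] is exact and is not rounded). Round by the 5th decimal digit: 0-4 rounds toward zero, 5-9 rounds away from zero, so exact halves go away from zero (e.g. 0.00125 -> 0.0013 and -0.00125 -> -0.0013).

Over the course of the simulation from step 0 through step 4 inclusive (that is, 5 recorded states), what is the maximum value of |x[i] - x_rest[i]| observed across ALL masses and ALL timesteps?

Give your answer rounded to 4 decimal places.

Step 0: x=[3.0000 11.0000 14.0000 22.0000] v=[0.0000 0.0000 0.0000 0.0000]
Step 1: x=[4.5000 6.0000 19.0000 19.0000] v=[3.0000 -10.0000 10.0000 -6.0000]
Step 2: x=[4.2500 12.5000 11.0000 21.0000] v=[-0.5000 13.0000 -16.0000 4.0000]
Step 3: x=[5.6250 9.2500 14.5000 18.0000] v=[2.7500 -6.5000 7.0000 -6.0000]
Step 4: x=[6.3125 7.6250 16.2500 16.5000] v=[1.3750 -3.2500 3.5000 -3.0000]
Max displacement = 4.0000

Answer: 4.0000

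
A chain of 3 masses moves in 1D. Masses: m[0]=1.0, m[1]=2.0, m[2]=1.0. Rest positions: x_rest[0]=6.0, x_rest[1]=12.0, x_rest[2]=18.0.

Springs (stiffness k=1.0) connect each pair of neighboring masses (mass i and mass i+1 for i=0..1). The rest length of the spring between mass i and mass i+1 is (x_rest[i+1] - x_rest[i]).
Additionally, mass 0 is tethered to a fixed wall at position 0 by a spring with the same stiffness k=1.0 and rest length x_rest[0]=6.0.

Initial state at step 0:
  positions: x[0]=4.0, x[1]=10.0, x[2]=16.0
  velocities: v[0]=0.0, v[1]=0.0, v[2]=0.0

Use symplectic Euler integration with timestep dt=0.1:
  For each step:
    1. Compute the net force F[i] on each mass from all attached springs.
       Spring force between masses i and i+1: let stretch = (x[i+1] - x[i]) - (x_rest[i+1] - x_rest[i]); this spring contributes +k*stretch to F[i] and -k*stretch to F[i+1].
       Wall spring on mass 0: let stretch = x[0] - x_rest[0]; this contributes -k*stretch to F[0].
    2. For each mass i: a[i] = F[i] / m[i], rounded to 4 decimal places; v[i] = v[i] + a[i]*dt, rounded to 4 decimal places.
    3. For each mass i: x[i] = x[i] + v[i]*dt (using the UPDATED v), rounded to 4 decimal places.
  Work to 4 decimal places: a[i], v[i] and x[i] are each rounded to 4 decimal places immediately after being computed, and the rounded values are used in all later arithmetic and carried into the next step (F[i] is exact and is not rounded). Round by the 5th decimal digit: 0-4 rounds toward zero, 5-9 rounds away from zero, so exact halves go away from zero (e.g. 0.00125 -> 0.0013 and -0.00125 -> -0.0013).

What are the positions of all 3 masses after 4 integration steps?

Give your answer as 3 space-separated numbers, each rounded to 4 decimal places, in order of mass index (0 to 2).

Step 0: x=[4.0000 10.0000 16.0000] v=[0.0000 0.0000 0.0000]
Step 1: x=[4.0200 10.0000 16.0000] v=[0.2000 0.0000 0.0000]
Step 2: x=[4.0596 10.0001 16.0000] v=[0.3960 0.0010 0.0000]
Step 3: x=[4.1180 10.0005 16.0000] v=[0.5841 0.0040 0.0000]
Step 4: x=[4.1941 10.0015 16.0000] v=[0.7606 0.0099 0.0001]

Answer: 4.1941 10.0015 16.0000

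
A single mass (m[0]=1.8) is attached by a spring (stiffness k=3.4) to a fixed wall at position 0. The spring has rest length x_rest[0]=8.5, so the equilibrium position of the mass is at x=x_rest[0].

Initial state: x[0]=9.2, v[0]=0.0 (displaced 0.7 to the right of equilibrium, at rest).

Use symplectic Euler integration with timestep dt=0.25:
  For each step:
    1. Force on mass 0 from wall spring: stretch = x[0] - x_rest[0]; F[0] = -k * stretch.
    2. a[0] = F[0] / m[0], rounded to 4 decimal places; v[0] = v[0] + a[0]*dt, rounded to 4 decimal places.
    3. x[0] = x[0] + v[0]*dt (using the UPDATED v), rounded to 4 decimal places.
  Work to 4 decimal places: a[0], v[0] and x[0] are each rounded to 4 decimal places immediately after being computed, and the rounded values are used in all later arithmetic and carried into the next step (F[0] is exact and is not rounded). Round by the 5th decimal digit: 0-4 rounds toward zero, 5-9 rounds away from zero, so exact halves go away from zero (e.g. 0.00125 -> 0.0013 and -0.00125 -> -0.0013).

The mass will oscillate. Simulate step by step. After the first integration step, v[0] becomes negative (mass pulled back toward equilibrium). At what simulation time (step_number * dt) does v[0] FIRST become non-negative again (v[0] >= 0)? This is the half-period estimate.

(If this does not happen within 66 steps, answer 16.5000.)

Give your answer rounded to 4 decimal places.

Answer: 2.5000

Derivation:
Step 0: x=[9.2000] v=[0.0000]
Step 1: x=[9.1174] v=[-0.3306]
Step 2: x=[8.9619] v=[-0.6222]
Step 3: x=[8.7518] v=[-0.8403]
Step 4: x=[8.5120] v=[-0.9592]
Step 5: x=[8.2708] v=[-0.9649]
Step 6: x=[8.0566] v=[-0.8567]
Step 7: x=[7.8948] v=[-0.6473]
Step 8: x=[7.8044] v=[-0.3615]
Step 9: x=[7.7962] v=[-0.0330]
Step 10: x=[7.8711] v=[0.2994]
First v>=0 after going negative at step 10, time=2.5000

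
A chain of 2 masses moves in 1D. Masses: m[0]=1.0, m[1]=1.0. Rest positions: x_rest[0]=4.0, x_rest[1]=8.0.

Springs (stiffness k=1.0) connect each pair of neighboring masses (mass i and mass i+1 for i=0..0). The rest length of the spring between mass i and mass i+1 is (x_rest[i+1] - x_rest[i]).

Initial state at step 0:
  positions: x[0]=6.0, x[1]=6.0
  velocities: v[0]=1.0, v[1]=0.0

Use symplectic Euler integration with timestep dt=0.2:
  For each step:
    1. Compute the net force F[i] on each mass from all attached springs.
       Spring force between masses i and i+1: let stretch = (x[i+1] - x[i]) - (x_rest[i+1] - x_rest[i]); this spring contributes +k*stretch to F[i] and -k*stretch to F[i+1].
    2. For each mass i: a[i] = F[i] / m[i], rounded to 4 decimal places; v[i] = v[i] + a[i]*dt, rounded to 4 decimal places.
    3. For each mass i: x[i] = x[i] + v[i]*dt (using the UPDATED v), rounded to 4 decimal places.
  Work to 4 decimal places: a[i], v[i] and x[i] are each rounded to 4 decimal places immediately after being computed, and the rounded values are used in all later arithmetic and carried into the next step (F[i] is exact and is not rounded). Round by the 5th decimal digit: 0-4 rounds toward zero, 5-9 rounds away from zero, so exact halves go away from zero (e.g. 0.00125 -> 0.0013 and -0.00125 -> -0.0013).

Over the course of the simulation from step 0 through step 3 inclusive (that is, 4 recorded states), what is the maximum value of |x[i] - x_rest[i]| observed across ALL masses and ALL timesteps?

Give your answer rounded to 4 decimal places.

Step 0: x=[6.0000 6.0000] v=[1.0000 0.0000]
Step 1: x=[6.0400 6.1600] v=[0.2000 0.8000]
Step 2: x=[5.9248 6.4752] v=[-0.5760 1.5760]
Step 3: x=[5.6716 6.9284] v=[-1.2659 2.2659]
Max displacement = 2.0400

Answer: 2.0400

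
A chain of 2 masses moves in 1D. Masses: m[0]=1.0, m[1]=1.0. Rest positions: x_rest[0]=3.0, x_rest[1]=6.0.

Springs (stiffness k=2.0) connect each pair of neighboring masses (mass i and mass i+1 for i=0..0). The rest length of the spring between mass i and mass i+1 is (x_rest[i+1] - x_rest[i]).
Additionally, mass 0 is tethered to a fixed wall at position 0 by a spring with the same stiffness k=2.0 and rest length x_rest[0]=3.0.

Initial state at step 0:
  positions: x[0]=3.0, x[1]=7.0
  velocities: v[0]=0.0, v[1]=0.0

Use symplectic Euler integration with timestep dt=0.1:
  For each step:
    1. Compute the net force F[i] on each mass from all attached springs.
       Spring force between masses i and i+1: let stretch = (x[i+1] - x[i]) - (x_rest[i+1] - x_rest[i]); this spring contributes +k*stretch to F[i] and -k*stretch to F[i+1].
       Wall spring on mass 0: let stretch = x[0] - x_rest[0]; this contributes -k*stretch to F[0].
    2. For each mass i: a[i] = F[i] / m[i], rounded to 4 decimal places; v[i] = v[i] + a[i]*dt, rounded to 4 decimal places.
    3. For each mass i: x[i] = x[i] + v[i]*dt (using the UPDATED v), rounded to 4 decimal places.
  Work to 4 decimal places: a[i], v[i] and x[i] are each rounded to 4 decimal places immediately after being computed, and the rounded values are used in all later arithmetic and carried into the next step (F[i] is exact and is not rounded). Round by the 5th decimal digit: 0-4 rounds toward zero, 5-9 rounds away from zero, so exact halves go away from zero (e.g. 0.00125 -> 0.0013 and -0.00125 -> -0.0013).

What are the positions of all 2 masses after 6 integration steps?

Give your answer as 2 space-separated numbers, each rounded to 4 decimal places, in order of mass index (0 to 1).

Step 0: x=[3.0000 7.0000] v=[0.0000 0.0000]
Step 1: x=[3.0200 6.9800] v=[0.2000 -0.2000]
Step 2: x=[3.0588 6.9408] v=[0.3880 -0.3920]
Step 3: x=[3.1141 6.8840] v=[0.5526 -0.5684]
Step 4: x=[3.1825 6.8118] v=[0.6838 -0.7224]
Step 5: x=[3.2598 6.7270] v=[0.7732 -0.8483]
Step 6: x=[3.3413 6.6328] v=[0.8147 -0.9417]

Answer: 3.3413 6.6328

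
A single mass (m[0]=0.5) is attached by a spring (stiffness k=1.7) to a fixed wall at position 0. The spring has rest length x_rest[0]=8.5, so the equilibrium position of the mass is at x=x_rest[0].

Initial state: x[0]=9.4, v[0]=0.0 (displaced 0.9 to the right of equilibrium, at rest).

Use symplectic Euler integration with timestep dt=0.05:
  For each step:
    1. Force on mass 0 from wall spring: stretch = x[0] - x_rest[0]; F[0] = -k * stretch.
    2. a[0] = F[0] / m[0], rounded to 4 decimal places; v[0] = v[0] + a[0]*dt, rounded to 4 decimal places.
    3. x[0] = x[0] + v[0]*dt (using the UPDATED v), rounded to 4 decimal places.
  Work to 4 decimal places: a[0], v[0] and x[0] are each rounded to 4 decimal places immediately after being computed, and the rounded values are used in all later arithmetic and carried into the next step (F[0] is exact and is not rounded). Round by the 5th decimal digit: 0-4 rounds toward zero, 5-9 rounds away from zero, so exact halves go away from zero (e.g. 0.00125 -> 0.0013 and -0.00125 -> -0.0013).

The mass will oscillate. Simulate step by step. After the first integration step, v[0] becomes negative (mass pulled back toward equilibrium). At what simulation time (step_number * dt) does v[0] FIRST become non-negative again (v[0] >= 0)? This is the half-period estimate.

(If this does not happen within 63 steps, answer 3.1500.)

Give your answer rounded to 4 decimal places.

Step 0: x=[9.4000] v=[0.0000]
Step 1: x=[9.3924] v=[-0.1530]
Step 2: x=[9.3772] v=[-0.3047]
Step 3: x=[9.3545] v=[-0.4538]
Step 4: x=[9.3245] v=[-0.5991]
Step 5: x=[9.2875] v=[-0.7393]
Step 6: x=[9.2438] v=[-0.8732]
Step 7: x=[9.1938] v=[-0.9996]
Step 8: x=[9.1379] v=[-1.1175]
Step 9: x=[9.0766] v=[-1.2259]
Step 10: x=[9.0104] v=[-1.3239]
Step 11: x=[8.9399] v=[-1.4107]
Step 12: x=[8.8656] v=[-1.4855]
Step 13: x=[8.7882] v=[-1.5477]
Step 14: x=[8.7084] v=[-1.5967]
Step 15: x=[8.6268] v=[-1.6321]
Step 16: x=[8.5441] v=[-1.6537]
Step 17: x=[8.4610] v=[-1.6612]
Step 18: x=[8.3783] v=[-1.6546]
Step 19: x=[8.2966] v=[-1.6339]
Step 20: x=[8.2166] v=[-1.5993]
Step 21: x=[8.1390] v=[-1.5511]
Step 22: x=[8.0645] v=[-1.4897]
Step 23: x=[7.9937] v=[-1.4157]
Step 24: x=[7.9272] v=[-1.3296]
Step 25: x=[7.8656] v=[-1.2322]
Step 26: x=[7.8094] v=[-1.1244]
Step 27: x=[7.7591] v=[-1.0070]
Step 28: x=[7.7151] v=[-0.8810]
Step 29: x=[7.6777] v=[-0.7476]
Step 30: x=[7.6473] v=[-0.6078]
Step 31: x=[7.6242] v=[-0.4628]
Step 32: x=[7.6085] v=[-0.3139]
Step 33: x=[7.6004] v=[-0.1623]
Step 34: x=[7.5999] v=[-0.0094]
Step 35: x=[7.6071] v=[0.1436]
First v>=0 after going negative at step 35, time=1.7500

Answer: 1.7500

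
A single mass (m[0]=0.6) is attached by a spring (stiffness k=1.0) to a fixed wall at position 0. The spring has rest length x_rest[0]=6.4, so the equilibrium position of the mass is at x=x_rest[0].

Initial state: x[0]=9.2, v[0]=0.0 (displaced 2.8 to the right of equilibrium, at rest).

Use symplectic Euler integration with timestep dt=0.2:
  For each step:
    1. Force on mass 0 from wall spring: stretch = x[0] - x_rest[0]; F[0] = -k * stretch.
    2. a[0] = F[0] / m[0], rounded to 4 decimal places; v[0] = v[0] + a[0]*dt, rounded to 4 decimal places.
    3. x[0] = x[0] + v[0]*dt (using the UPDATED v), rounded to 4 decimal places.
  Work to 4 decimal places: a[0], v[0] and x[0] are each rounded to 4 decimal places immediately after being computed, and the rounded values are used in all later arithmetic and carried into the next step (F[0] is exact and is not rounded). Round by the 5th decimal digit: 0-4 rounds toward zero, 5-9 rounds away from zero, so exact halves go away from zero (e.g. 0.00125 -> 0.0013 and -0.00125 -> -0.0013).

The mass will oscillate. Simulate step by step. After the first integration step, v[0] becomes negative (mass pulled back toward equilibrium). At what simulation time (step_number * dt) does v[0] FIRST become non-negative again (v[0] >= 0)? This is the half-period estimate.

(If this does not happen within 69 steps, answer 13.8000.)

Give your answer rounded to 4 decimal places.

Answer: 2.6000

Derivation:
Step 0: x=[9.2000] v=[0.0000]
Step 1: x=[9.0133] v=[-0.9333]
Step 2: x=[8.6524] v=[-1.8044]
Step 3: x=[8.1414] v=[-2.5552]
Step 4: x=[7.5143] v=[-3.1357]
Step 5: x=[6.8129] v=[-3.5071]
Step 6: x=[6.0840] v=[-3.6447]
Step 7: x=[5.3761] v=[-3.5394]
Step 8: x=[4.7365] v=[-3.1981]
Step 9: x=[4.2078] v=[-2.6436]
Step 10: x=[3.8252] v=[-1.9129]
Step 11: x=[3.6143] v=[-1.0546]
Step 12: x=[3.5891] v=[-0.1260]
Step 13: x=[3.7513] v=[0.8110]
First v>=0 after going negative at step 13, time=2.6000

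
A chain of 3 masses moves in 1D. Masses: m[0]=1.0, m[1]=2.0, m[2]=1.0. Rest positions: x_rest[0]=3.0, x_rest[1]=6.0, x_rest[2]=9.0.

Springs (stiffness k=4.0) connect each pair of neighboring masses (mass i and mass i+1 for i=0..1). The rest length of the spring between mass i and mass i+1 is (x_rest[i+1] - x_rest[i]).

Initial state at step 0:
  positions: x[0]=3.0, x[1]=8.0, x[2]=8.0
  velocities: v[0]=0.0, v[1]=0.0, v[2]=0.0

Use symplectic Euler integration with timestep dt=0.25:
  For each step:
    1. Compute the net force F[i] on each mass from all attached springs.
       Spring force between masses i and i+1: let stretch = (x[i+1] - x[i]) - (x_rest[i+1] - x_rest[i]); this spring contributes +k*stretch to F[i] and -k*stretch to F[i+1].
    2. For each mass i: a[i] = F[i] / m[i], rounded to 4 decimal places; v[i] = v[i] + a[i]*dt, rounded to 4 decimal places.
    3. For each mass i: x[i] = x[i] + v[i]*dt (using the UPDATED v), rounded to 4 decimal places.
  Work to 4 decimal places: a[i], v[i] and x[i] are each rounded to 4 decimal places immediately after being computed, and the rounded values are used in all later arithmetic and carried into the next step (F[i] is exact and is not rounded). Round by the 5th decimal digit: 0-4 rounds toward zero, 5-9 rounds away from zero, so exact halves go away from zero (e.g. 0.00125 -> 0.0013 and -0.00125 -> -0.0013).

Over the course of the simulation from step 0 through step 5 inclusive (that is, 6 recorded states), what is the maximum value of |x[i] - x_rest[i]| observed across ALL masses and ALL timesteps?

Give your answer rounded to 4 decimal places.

Step 0: x=[3.0000 8.0000 8.0000] v=[0.0000 0.0000 0.0000]
Step 1: x=[3.5000 7.3750 8.7500] v=[2.0000 -2.5000 3.0000]
Step 2: x=[4.2188 6.4375 9.9063] v=[2.8750 -3.7500 4.6250]
Step 3: x=[4.7422 5.6563 10.9454] v=[2.0937 -3.1250 4.1562]
Step 4: x=[4.7442 5.4219 11.4122] v=[0.0078 -0.9375 1.8671]
Step 5: x=[4.1656 5.8516 11.1314] v=[-2.3145 1.7188 -1.1232]
Max displacement = 2.4122

Answer: 2.4122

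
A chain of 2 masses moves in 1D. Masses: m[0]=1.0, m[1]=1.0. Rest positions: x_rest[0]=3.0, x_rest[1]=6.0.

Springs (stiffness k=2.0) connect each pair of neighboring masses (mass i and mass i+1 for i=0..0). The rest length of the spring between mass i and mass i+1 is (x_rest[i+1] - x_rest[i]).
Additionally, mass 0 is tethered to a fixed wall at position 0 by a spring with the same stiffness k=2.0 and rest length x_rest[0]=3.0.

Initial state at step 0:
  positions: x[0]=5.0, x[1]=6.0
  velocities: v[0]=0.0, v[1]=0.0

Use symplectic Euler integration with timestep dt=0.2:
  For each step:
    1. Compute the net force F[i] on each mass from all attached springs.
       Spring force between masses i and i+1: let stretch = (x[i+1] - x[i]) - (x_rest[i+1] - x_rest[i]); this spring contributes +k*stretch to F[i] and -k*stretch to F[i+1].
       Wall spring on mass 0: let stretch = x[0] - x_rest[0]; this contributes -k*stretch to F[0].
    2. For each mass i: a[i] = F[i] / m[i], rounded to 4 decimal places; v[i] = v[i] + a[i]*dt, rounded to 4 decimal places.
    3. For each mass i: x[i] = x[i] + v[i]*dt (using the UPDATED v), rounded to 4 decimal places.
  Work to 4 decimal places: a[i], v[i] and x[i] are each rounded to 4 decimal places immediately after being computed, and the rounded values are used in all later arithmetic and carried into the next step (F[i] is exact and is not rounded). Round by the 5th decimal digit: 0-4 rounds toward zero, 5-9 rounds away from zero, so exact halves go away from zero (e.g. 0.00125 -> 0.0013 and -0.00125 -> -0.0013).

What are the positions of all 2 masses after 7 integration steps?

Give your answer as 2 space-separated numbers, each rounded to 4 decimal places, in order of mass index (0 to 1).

Step 0: x=[5.0000 6.0000] v=[0.0000 0.0000]
Step 1: x=[4.6800 6.1600] v=[-1.6000 0.8000]
Step 2: x=[4.1040 6.4416] v=[-2.8800 1.4080]
Step 3: x=[3.3867 6.7762] v=[-3.5866 1.6730]
Step 4: x=[2.6696 7.0796] v=[-3.5855 1.5172]
Step 5: x=[2.0917 7.2702] v=[-2.8893 0.9532]
Step 6: x=[1.7608 7.2866] v=[-1.6546 0.0818]
Step 7: x=[1.7311 7.1009] v=[-0.1486 -0.9285]

Answer: 1.7311 7.1009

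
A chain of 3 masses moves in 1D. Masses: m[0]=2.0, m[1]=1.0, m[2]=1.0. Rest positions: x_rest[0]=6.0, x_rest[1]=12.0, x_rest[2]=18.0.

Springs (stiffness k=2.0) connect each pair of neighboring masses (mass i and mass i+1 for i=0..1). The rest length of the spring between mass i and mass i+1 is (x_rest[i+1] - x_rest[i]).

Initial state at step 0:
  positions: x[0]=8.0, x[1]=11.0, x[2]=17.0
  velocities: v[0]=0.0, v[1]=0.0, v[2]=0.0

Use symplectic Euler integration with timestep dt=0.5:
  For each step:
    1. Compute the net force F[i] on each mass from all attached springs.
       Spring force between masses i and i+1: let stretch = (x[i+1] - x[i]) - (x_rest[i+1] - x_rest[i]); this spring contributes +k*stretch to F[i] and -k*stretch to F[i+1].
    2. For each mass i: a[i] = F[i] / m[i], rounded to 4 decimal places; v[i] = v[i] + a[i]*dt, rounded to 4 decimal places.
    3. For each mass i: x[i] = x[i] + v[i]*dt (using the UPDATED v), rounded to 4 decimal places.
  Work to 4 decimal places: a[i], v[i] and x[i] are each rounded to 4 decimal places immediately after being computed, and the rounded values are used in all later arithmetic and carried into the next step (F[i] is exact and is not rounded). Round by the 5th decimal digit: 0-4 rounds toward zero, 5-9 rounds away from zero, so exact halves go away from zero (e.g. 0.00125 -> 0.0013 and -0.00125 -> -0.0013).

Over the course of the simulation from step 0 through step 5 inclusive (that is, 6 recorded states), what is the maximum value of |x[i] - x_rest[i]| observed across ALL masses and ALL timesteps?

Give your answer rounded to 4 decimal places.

Answer: 3.0899

Derivation:
Step 0: x=[8.0000 11.0000 17.0000] v=[0.0000 0.0000 0.0000]
Step 1: x=[7.2500 12.5000 17.0000] v=[-1.5000 3.0000 0.0000]
Step 2: x=[6.3125 13.6250 17.7500] v=[-1.8750 2.2500 1.5000]
Step 3: x=[5.7031 13.1563 19.4375] v=[-1.2188 -0.9375 3.3750]
Step 4: x=[5.4570 12.1016 20.9844] v=[-0.4922 -2.1095 3.0938]
Step 5: x=[5.3721 12.1660 21.0899] v=[-0.1699 0.1287 0.2110]
Max displacement = 3.0899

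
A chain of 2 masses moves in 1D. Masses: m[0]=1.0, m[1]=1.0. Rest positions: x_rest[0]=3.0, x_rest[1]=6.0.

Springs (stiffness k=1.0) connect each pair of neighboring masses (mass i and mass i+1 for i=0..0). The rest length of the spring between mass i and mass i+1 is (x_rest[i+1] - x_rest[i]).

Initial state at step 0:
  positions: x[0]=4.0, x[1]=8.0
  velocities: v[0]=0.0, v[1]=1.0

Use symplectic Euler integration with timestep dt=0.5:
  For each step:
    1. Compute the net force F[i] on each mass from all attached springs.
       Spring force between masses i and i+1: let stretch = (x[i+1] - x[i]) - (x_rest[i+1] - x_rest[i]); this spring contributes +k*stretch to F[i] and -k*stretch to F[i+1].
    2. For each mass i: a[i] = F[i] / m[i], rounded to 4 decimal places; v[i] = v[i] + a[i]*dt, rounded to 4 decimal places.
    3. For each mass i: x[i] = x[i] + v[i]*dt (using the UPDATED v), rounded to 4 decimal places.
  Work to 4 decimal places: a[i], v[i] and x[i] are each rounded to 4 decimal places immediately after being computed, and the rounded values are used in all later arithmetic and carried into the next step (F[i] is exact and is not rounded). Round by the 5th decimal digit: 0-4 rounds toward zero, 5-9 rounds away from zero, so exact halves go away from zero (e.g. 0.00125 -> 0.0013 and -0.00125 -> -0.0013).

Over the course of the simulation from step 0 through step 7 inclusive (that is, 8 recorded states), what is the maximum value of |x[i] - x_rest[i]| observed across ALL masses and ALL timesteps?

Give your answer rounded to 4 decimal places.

Answer: 3.3595

Derivation:
Step 0: x=[4.0000 8.0000] v=[0.0000 1.0000]
Step 1: x=[4.2500 8.2500] v=[0.5000 0.5000]
Step 2: x=[4.7500 8.2500] v=[1.0000 0.0000]
Step 3: x=[5.3750 8.1250] v=[1.2500 -0.2500]
Step 4: x=[5.9375 8.0625] v=[1.1250 -0.1250]
Step 5: x=[6.2813 8.2188] v=[0.6875 0.3125]
Step 6: x=[6.3595 8.6407] v=[0.1563 0.8438]
Step 7: x=[6.2580 9.2423] v=[-0.2031 1.2032]
Max displacement = 3.3595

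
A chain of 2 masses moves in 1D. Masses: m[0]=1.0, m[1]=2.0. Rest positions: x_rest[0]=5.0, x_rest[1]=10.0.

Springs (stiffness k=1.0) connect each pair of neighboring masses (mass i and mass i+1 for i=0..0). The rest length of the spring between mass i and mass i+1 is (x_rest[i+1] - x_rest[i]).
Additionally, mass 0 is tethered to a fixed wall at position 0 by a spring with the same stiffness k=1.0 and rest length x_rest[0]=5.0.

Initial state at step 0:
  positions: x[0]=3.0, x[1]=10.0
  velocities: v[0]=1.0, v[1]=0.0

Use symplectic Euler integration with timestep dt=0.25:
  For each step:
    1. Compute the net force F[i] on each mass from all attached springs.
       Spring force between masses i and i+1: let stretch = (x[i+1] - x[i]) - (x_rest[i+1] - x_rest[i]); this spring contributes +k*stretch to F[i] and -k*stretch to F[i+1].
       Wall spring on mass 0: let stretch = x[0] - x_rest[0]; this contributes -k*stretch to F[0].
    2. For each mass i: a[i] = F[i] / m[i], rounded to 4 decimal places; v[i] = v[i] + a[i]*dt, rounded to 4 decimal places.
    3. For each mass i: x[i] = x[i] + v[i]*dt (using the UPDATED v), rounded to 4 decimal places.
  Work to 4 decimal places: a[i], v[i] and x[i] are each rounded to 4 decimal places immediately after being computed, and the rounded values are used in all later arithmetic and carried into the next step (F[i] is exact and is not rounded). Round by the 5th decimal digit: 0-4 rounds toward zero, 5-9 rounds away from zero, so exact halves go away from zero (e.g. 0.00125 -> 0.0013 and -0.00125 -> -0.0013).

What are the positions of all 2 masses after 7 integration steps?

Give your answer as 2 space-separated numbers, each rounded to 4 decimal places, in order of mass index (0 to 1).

Answer: 6.9936 9.5204

Derivation:
Step 0: x=[3.0000 10.0000] v=[1.0000 0.0000]
Step 1: x=[3.5000 9.9375] v=[2.0000 -0.2500]
Step 2: x=[4.1836 9.8301] v=[2.7344 -0.4297]
Step 3: x=[4.9586 9.7025] v=[3.1001 -0.5105]
Step 4: x=[5.7202 9.5829] v=[3.0464 -0.4785]
Step 5: x=[6.3657 9.4988] v=[2.5820 -0.3363]
Step 6: x=[6.8092 9.4731] v=[1.7739 -0.1029]
Step 7: x=[6.9936 9.5204] v=[0.7376 0.1891]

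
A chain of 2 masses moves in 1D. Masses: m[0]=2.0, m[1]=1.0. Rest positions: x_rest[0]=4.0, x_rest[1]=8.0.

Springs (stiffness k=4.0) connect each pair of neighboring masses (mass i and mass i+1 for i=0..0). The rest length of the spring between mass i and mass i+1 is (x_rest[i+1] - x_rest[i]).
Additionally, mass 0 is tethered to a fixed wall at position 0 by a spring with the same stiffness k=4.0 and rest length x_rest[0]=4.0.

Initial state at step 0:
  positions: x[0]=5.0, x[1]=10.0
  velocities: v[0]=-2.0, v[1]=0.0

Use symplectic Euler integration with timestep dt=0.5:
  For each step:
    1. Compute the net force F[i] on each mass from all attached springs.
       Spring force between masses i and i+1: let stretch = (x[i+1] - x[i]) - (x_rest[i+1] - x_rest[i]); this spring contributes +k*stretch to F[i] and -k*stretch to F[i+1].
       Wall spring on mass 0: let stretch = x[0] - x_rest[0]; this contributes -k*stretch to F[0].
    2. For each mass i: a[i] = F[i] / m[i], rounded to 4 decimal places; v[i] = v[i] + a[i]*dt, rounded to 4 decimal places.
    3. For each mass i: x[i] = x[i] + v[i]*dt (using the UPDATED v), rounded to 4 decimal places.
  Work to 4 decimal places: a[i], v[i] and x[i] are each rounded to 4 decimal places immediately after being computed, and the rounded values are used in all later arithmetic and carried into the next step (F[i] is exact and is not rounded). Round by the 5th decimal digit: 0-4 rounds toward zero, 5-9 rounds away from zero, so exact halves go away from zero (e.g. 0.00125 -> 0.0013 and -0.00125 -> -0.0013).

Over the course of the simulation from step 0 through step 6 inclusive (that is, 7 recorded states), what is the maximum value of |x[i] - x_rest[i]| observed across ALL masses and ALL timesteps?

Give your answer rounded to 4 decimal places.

Step 0: x=[5.0000 10.0000] v=[-2.0000 0.0000]
Step 1: x=[4.0000 9.0000] v=[-2.0000 -2.0000]
Step 2: x=[3.5000 7.0000] v=[-1.0000 -4.0000]
Step 3: x=[3.0000 5.5000] v=[-1.0000 -3.0000]
Step 4: x=[2.2500 5.5000] v=[-1.5000 0.0000]
Step 5: x=[2.0000 6.2500] v=[-0.5000 1.5000]
Step 6: x=[2.8750 6.7500] v=[1.7500 1.0000]
Max displacement = 2.5000

Answer: 2.5000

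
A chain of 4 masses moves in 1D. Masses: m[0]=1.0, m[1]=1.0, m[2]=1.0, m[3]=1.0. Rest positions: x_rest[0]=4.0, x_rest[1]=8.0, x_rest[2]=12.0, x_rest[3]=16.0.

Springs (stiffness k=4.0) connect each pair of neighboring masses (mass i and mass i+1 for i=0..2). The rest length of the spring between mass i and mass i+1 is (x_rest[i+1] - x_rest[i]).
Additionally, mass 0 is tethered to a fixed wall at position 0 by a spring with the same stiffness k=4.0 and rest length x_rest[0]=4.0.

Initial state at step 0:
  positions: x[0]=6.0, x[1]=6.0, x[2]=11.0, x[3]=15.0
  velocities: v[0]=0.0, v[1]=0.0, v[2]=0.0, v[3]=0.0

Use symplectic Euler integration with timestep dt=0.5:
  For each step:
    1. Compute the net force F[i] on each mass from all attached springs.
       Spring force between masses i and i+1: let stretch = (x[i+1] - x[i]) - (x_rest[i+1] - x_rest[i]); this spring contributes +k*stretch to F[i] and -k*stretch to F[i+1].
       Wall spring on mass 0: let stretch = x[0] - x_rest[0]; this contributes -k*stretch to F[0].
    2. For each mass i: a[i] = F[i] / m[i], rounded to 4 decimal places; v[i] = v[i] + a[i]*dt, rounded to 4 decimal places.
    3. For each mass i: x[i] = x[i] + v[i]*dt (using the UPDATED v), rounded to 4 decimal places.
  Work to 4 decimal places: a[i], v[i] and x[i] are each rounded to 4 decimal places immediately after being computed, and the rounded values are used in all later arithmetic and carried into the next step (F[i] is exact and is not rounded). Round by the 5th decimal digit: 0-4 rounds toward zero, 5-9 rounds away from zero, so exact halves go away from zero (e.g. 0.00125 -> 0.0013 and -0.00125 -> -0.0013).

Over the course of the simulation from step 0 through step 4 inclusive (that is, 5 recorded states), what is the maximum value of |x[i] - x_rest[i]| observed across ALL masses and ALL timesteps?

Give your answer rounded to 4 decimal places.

Answer: 4.0000

Derivation:
Step 0: x=[6.0000 6.0000 11.0000 15.0000] v=[0.0000 0.0000 0.0000 0.0000]
Step 1: x=[0.0000 11.0000 10.0000 15.0000] v=[-12.0000 10.0000 -2.0000 0.0000]
Step 2: x=[5.0000 4.0000 15.0000 14.0000] v=[10.0000 -14.0000 10.0000 -2.0000]
Step 3: x=[4.0000 9.0000 8.0000 18.0000] v=[-2.0000 10.0000 -14.0000 8.0000]
Step 4: x=[4.0000 8.0000 12.0000 16.0000] v=[0.0000 -2.0000 8.0000 -4.0000]
Max displacement = 4.0000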